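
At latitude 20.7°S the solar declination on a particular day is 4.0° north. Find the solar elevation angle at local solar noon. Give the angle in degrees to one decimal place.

65.3°

At local solar noon the hour angle is zero, so the elevation is 90° − |φ − δ| = 90° − |-20.7° − (4.0°)| = 90° − 24.7° = 65.3°.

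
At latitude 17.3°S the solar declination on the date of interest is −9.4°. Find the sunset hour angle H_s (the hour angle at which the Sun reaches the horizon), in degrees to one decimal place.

93.0°

cos H_s = −tan(-17.3°) · tan(-9.4°) = -0.0516, so H_s = arccos(-0.0516) = 92.96°.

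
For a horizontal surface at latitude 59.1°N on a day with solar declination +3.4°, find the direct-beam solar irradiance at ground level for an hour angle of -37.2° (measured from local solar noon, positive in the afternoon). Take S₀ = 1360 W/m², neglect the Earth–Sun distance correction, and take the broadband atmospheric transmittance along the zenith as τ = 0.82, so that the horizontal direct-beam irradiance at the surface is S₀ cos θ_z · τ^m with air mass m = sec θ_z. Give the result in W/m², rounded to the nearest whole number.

With φ = 59.1°, δ = 3.4°, H = -37.20°: sin φ sin δ = 0.0509, cos φ cos δ cos H = 0.4083, so cos θ_z = 0.4592.
Air mass m = 1/cos θ_z = 1/0.4592 = 2.178; τ^m = 0.82^2.178 = 0.6491.
Surface direct beam = 1360 × 0.4592 × 0.6491 = 405.37 W/m².

405 W/m²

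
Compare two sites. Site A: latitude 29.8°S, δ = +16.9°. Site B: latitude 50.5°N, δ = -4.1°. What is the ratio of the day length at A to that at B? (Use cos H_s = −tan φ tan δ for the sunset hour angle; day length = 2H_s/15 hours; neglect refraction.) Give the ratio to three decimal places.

0.941

A: H_s = arccos(−tan -29.8° · tan 16.9°) = 79.98°, so 2H_s/15 = 10.6640 h.
B: H_s = arccos(−tan 50.5° · tan -4.1°) = 85.01°, so 2H_s/15 = 11.3347 h.
Ratio A/B = 10.6640 / 11.3347 = 0.9408.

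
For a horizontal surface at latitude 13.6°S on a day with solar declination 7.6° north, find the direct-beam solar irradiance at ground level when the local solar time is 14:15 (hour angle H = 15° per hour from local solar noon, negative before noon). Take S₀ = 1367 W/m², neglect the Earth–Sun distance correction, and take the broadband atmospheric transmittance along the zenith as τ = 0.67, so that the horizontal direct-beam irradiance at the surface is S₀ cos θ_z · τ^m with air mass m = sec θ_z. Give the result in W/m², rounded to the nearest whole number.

626 W/m²

Hour angle H = 15° × (14.25 − 12) = 33.75°.
cos θ_z = sin(-13.6°) sin(7.6°) + cos(-13.6°) cos(7.6°) cos(33.75°) = -0.0311 + 0.8011 = 0.7700.
Air mass m = 1/cos θ_z = 1/0.7700 = 1.299; τ^m = 0.67^1.299 = 0.5944.
Surface direct beam = 1367 × 0.7700 × 0.5944 = 625.66 W/m².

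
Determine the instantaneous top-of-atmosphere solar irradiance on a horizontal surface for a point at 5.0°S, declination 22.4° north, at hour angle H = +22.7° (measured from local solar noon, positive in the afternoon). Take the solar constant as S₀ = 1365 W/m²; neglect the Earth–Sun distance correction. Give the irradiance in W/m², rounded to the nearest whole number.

cos θ_z = sin φ sin δ + cos φ cos δ cos H = (-0.0872)(0.3811) + (0.9962)(0.9245)(0.9225) = 0.8164.
Top-of-atmosphere irradiance = S₀ cos θ_z = 1365 × 0.8164 = 1114.39 W/m².

1114 W/m²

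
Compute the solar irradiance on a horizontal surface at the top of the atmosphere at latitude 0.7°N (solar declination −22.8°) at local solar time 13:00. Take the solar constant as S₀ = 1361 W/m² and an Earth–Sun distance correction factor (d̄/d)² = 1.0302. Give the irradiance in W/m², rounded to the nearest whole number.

Hour angle H = 15° × (13 − 12) = 15.00°.
cos θ_z = sin φ sin δ + cos φ cos δ cos H = (0.0122)(-0.3875) + (0.9999)(0.9219)(0.9659) = 0.8856.
Top-of-atmosphere irradiance = S₀ (d̄/d)² cos θ_z = 1361 × 1.0302 × 0.8856 = 1241.70 W/m².

1242 W/m²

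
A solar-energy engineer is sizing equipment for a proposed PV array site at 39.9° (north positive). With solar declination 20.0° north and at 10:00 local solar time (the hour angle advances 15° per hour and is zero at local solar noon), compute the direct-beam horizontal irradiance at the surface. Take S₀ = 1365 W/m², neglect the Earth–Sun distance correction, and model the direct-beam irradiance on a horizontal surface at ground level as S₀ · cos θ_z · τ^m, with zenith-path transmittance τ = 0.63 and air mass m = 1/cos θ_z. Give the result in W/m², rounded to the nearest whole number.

666 W/m²

Hour angle H = 15° × (10 − 12) = -30.00°.
With φ = 39.9°, δ = 20.0°, H = -30.00°: sin φ sin δ = 0.2194, cos φ cos δ cos H = 0.6243, so cos θ_z = 0.8437.
Air mass m = 1/cos θ_z = 1/0.8437 = 1.185; τ^m = 0.63^1.185 = 0.5784.
Surface direct beam = 1365 × 0.8437 × 0.5784 = 666.11 W/m².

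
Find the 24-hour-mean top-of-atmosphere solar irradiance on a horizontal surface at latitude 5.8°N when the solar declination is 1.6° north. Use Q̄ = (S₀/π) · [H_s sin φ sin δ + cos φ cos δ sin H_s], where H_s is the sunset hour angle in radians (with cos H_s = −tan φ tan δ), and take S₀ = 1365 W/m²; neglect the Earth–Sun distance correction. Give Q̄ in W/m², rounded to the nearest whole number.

434 W/m²

cos H_s = −tan(5.8°) · tan(1.6°) = -0.0028, so H_s = arccos(-0.0028) = 90.16°. In radians, H_s = 1.5736.
H_s sin φ sin δ = 1.5736 × 0.1011 × 0.0279 = 0.0044.
cos φ cos δ sin H_s = 0.9949 × 0.9996 × 1.0000 = 0.9945.
Q̄ = (1365/π) × (0.0044 + 0.9945) = 434.49 × 0.9989 = 434.01 W/m².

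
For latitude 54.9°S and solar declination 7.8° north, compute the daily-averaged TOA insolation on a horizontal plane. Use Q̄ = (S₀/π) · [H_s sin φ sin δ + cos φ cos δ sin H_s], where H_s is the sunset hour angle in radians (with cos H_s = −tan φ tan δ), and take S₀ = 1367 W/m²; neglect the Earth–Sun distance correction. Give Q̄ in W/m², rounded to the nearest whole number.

−tan φ tan δ = −(-1.4229)(0.1370) = 0.1949; H_s = arccos(0.1949) = 78.76°. In radians, H_s = 1.3746.
H_s sin φ sin δ = 1.3746 × -0.8181 × 0.1357 = -0.1526.
cos φ cos δ sin H_s = 0.5750 × 0.9907 × 0.9808 = 0.5587.
Q̄ = (1367/π) × (-0.1526 + 0.5587) = 435.13 × 0.4061 = 176.71 W/m².

177 W/m²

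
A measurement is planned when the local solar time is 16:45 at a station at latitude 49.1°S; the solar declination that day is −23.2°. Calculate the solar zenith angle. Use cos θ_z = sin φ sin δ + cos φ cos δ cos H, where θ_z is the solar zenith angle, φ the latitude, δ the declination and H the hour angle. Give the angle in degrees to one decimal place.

Hour angle H = 15° × (16.75 − 12) = 71.25°.
cos θ_z = sin(-49.1°) sin(-23.2°) + cos(-49.1°) cos(-23.2°) cos(71.25°) = 0.2978 + 0.1934 = 0.4912.
θ_z = arccos(0.4912) = 60.58°.

60.6°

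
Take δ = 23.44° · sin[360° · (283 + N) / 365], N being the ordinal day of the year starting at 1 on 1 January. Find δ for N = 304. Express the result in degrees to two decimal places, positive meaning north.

360 × (283 + 304) / 365 = 578.959°; sin(578.959°) = -0.6288.
δ = 23.44 × -0.6288 = -14.739° ≈ -14.74°.

-14.74°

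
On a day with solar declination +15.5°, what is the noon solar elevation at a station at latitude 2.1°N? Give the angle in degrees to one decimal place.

76.6°

At local solar noon the hour angle is zero, so the elevation is 90° − |φ − δ| = 90° − |2.1° − (15.5°)| = 90° − 13.4° = 76.6°.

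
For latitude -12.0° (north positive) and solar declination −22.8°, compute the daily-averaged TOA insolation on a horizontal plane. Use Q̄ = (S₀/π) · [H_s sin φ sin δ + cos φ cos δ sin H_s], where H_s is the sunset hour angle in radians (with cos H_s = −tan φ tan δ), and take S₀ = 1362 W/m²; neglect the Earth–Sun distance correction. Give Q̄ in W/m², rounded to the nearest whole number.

cos H_s = −tan(-12.0°) · tan(-22.8°) = -0.0894, so H_s = arccos(-0.0894) = 95.13°. In radians, H_s = 1.6603.
H_s sin φ sin δ = 1.6603 × -0.2079 × -0.3875 = 0.1338.
cos φ cos δ sin H_s = 0.9781 × 0.9219 × 0.9960 = 0.8981.
Q̄ = (1362/π) × (0.1338 + 0.8981) = 433.54 × 1.0319 = 447.37 W/m².

447 W/m²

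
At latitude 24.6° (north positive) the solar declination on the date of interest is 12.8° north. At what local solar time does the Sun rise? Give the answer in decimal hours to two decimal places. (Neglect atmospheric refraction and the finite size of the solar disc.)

5.60 h

−tan φ tan δ = −(0.4578)(0.2272) = -0.1040; H_s = arccos(-0.1040) = 95.97°.
Sunrise is at 12 − H_s/15 = 12 − 6.398 = 5.602 h local solar time.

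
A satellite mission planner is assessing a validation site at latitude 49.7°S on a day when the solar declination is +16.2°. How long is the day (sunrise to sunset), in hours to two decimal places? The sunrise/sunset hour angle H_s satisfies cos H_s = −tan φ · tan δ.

9.33 hours

The sunset hour angle satisfies cos H_s = −tan φ tan δ = 0.3426, giving H_s = 69.96°.
Day length = 2 H_s / 15° h⁻¹ = 139.92° / 15 = 9.328 h.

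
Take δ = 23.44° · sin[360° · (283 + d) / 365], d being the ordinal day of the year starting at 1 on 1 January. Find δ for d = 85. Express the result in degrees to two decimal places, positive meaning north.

+1.21°

360 × (283 + 85) / 365 = 362.959°; sin(362.959°) = 0.0516.
δ = 23.44 × 0.0516 = 1.210° ≈ +1.21°.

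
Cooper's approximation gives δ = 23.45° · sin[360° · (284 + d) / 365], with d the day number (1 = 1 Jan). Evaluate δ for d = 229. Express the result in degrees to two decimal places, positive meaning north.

360 × (284 + 229) / 365 = 505.973°; sin(505.973°) = 0.5596.
δ = 23.45 × 0.5596 = 13.123° ≈ +13.12°.

+13.12°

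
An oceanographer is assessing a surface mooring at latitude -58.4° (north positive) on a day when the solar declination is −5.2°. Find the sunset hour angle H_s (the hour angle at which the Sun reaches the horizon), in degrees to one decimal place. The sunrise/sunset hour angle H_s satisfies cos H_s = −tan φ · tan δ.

−tan φ tan δ = −(-1.6255)(-0.0910) = -0.1479; H_s = arccos(-0.1479) = 98.51°.

98.5°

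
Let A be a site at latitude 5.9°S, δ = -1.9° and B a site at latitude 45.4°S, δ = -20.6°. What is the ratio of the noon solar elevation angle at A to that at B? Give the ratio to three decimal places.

A: 90° − |-5.9 − (-1.9)| = 86.00°.
B: 90° − |-45.4 − (-20.6)| = 65.20°.
Ratio A/B = 86.0000 / 65.2000 = 1.3190.

1.319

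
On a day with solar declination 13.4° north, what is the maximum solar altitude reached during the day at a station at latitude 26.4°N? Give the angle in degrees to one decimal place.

At local solar noon the hour angle is zero, so the elevation is 90° − |φ − δ| = 90° − |26.4° − (13.4°)| = 90° − 13.0° = 77.0°.

77.0°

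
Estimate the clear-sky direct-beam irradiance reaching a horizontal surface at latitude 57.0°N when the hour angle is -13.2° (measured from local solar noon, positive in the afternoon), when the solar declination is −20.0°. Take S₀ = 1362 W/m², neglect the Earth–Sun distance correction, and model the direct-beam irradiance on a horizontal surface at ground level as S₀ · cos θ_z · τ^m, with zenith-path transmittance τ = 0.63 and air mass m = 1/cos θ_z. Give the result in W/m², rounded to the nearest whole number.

32 W/m²

With φ = 57.0°, δ = -20.0°, H = -13.20°: sin φ sin δ = -0.2868, cos φ cos δ cos H = 0.4983, so cos θ_z = 0.2115.
Air mass m = 1/cos θ_z = 1/0.2115 = 4.728; τ^m = 0.63^4.728 = 0.1125.
Surface direct beam = 1362 × 0.2115 × 0.1125 = 32.41 W/m².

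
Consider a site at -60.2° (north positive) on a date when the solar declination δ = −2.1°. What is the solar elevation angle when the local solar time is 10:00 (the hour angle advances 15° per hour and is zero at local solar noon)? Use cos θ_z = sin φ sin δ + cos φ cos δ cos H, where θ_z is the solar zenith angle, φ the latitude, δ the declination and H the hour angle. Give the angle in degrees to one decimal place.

27.5°

Hour angle H = 15° × (10 − 12) = -30.00°.
cos θ_z = sin φ sin δ + cos φ cos δ cos H = (-0.8678)(-0.0366) + (0.4970)(0.9993)(0.8660) = 0.4619.
θ_z = arccos(0.4619) = 62.49°, so the elevation is 90° − 62.49° = 27.51°.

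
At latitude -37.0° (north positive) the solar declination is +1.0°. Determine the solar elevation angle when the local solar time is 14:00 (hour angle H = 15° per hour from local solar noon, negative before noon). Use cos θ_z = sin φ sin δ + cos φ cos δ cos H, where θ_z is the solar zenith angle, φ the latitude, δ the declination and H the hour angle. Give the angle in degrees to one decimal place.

42.9°

Hour angle H = 15° × (14 − 12) = 30.00°.
cos θ_z = sin φ sin δ + cos φ cos δ cos H = (-0.6018)(0.0175) + (0.7986)(0.9998)(0.8660) = 0.6809.
θ_z = arccos(0.6809) = 47.09°, so the elevation is 90° − 47.09° = 42.91°.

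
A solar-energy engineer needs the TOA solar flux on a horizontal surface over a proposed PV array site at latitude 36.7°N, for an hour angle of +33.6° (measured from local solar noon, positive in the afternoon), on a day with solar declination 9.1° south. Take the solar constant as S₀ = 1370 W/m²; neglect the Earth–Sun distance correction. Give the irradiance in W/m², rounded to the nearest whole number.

With φ = 36.7°, δ = -9.1°, H = 33.60°: sin φ sin δ = -0.0945, cos φ cos δ cos H = 0.6594, so cos θ_z = 0.5649.
Top-of-atmosphere irradiance = S₀ cos θ_z = 1370 × 0.5649 = 773.91 W/m².

774 W/m²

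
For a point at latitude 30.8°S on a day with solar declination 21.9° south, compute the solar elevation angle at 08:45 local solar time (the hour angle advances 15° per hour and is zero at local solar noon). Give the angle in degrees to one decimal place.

Hour angle H = 15° × (8.75 − 12) = -48.75°.
cos θ_z = sin(-30.8°) sin(-21.9°) + cos(-30.8°) cos(-21.9°) cos(-48.75°) = 0.1910 + 0.5255 = 0.7165.
θ_z = arccos(0.7165) = 44.23°, so the elevation is 90° − 44.23° = 45.77°.

45.8°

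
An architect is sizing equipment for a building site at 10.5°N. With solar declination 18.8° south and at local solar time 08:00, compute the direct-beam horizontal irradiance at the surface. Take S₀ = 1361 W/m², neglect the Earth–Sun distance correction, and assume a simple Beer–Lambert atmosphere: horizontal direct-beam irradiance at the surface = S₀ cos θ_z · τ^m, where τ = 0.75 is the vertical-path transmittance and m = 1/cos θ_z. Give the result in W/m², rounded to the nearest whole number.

Hour angle H = 15° × (8 − 12) = -60.00°.
With φ = 10.5°, δ = -18.8°, H = -60.00°: sin φ sin δ = -0.0587, cos φ cos δ cos H = 0.4654, so cos θ_z = 0.4067.
Air mass m = 1/cos θ_z = 1/0.4067 = 2.459; τ^m = 0.75^2.459 = 0.4929.
Surface direct beam = 1361 × 0.4067 × 0.4929 = 272.83 W/m².

273 W/m²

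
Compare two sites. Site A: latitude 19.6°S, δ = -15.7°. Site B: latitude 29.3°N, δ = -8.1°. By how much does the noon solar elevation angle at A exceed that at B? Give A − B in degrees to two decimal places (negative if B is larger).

A: 90° − |-19.6 − (-15.7)| = 86.10°.
B: 90° − |29.3 − (-8.1)| = 52.60°.
A − B = 86.10 − 52.60 = 33.50°.

+33.50°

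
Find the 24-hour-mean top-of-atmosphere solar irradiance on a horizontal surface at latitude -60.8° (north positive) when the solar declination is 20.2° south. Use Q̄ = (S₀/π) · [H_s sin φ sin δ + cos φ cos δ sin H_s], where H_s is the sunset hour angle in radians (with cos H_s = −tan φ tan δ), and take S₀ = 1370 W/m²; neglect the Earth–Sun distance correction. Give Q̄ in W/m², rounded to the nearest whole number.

The sunset hour angle satisfies cos H_s = −tan φ tan δ = -0.6583, giving H_s = 131.17°. In radians, H_s = 2.2893.
H_s sin φ sin δ = 2.2893 × -0.8729 × -0.3453 = 0.6900.
cos φ cos δ sin H_s = 0.4879 × 0.9385 × 0.7528 = 0.3447.
Q̄ = (1370/π) × (0.6900 + 0.3447) = 436.08 × 1.0347 = 451.21 W/m².

451 W/m²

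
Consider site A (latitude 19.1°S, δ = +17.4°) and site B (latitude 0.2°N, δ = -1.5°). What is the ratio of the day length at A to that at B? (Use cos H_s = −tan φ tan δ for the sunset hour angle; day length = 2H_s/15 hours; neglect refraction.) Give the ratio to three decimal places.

A: H_s = arccos(−tan -19.1° · tan 17.4°) = 83.77°, so 2H_s/15 = 11.1693 h.
B: H_s = arccos(−tan 0.2° · tan -1.5°) = 89.99°, so 2H_s/15 = 11.9987 h.
Ratio A/B = 11.1693 / 11.9987 = 0.9309.

0.931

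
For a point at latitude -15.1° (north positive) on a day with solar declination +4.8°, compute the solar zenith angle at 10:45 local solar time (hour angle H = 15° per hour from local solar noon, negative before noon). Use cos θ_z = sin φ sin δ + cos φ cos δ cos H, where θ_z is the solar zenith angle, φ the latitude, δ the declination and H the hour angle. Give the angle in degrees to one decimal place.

Hour angle H = 15° × (10.75 − 12) = -18.75°.
cos θ_z = sin φ sin δ + cos φ cos δ cos H = (-0.2605)(0.0837) + (0.9655)(0.9965)(0.9469) = 0.8892.
θ_z = arccos(0.8892) = 27.23°.

27.2°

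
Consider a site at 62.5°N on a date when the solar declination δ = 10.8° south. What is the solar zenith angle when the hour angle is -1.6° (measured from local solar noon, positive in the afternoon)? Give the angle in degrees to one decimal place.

73.3°

With φ = 62.5°, δ = -10.8°, H = -1.60°: sin φ sin δ = -0.1662, cos φ cos δ cos H = 0.4534, so cos θ_z = 0.2872.
θ_z = arccos(0.2872) = 73.31°.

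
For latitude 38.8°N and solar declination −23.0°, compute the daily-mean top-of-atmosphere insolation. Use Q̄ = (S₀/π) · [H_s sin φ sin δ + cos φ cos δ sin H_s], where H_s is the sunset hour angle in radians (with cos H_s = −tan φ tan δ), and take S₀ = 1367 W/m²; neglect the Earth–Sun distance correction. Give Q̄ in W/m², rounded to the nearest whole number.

The sunset hour angle satisfies cos H_s = −tan φ tan δ = 0.3413, giving H_s = 70.04°. In radians, H_s = 1.2224.
H_s sin φ sin δ = 1.2224 × 0.6266 × -0.3907 = -0.2993.
cos φ cos δ sin H_s = 0.7793 × 0.9205 × 0.9399 = 0.6742.
Q̄ = (1367/π) × (-0.2993 + 0.6742) = 435.13 × 0.3749 = 163.13 W/m².

163 W/m²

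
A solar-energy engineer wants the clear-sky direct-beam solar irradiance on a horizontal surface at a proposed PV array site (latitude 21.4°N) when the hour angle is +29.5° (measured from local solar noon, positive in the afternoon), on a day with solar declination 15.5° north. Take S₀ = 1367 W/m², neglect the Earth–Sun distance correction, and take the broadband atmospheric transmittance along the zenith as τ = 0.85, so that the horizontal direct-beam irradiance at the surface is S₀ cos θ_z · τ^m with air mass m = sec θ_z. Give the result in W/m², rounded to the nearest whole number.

998 W/m²

cos θ_z = sin φ sin δ + cos φ cos δ cos H = (0.3649)(0.2672) + (0.9311)(0.9636)(0.8704) = 0.8784.
Air mass m = 1/cos θ_z = 1/0.8784 = 1.138; τ^m = 0.85^1.138 = 0.8311.
Surface direct beam = 1367 × 0.8784 × 0.8311 = 997.96 W/m².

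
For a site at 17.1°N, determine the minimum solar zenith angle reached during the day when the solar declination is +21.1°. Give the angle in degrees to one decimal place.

At local solar noon the hour angle is zero, so the zenith angle is |φ − δ| = |17.1° − (21.1°)| = 4.0°.

4.0°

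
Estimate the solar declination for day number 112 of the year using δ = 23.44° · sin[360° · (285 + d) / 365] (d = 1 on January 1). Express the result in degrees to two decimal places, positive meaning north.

+12.27°

360 × (285 + 112) / 365 = 391.562°; sin(391.562°) = 0.5234.
δ = 23.44 × 0.5234 = 12.268° ≈ +12.27°.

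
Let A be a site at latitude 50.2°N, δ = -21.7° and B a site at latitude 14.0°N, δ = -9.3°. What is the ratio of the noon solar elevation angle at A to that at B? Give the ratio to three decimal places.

0.271

A: 90° − |50.2 − (-21.7)| = 18.10°.
B: 90° − |14.0 − (-9.3)| = 66.70°.
Ratio A/B = 18.1000 / 66.7000 = 0.2714.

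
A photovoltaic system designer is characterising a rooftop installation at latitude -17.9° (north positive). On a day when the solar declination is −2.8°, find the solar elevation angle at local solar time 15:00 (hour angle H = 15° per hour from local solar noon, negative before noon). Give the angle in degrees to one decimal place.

43.4°

Hour angle H = 15° × (15 − 12) = 45.00°.
With φ = -17.9°, δ = -2.8°, H = 45.00°: sin φ sin δ = 0.0150, cos φ cos δ cos H = 0.6721, so cos θ_z = 0.6871.
θ_z = arccos(0.6871) = 46.60°, so the elevation is 90° − 46.60° = 43.40°.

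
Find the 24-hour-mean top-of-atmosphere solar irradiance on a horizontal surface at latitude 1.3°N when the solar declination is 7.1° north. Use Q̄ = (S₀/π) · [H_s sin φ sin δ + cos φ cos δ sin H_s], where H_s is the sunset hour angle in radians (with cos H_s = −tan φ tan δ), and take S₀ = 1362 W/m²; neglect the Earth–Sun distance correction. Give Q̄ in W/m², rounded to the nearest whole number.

432 W/m²

The sunset hour angle satisfies cos H_s = −tan φ tan δ = -0.0028, giving H_s = 90.16°. In radians, H_s = 1.5736.
H_s sin φ sin δ = 1.5736 × 0.0227 × 0.1236 = 0.0044.
cos φ cos δ sin H_s = 0.9997 × 0.9923 × 1.0000 = 0.9920.
Q̄ = (1362/π) × (0.0044 + 0.9920) = 433.54 × 0.9964 = 431.98 W/m².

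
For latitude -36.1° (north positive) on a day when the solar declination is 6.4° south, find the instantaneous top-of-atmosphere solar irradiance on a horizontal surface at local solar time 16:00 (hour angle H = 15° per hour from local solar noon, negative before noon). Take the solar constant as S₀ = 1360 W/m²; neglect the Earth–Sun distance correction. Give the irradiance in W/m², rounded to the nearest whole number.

Hour angle H = 15° × (16 − 12) = 60.00°.
cos θ_z = sin(-36.1°) sin(-6.4°) + cos(-36.1°) cos(-6.4°) cos(60.00°) = 0.0657 + 0.4015 = 0.4672.
Top-of-atmosphere irradiance = S₀ cos θ_z = 1360 × 0.4672 = 635.39 W/m².

635 W/m²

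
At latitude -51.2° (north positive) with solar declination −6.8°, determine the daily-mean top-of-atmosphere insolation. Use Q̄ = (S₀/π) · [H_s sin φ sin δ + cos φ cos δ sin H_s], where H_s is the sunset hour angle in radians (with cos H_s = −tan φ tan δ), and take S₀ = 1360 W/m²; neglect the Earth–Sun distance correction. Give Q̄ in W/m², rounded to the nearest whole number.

The sunset hour angle satisfies cos H_s = −tan φ tan δ = -0.1483, giving H_s = 98.53°. In radians, H_s = 1.7197.
H_s sin φ sin δ = 1.7197 × -0.7793 × -0.1184 = 0.1587.
cos φ cos δ sin H_s = 0.6266 × 0.9930 × 0.9889 = 0.6153.
Q̄ = (1360/π) × (0.1587 + 0.6153) = 432.90 × 0.7740 = 335.06 W/m².

335 W/m²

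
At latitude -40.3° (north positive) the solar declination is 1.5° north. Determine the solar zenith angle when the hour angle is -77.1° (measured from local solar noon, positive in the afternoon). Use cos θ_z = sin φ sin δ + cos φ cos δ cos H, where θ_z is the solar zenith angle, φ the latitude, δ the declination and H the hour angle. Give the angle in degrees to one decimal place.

With φ = -40.3°, δ = 1.5°, H = -77.10°: sin φ sin δ = -0.0169, cos φ cos δ cos H = 0.1702, so cos θ_z = 0.1533.
θ_z = arccos(0.1533) = 81.18°.

81.2°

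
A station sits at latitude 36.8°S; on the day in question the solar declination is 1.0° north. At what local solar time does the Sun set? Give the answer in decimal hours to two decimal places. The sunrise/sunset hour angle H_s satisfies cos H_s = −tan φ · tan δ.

cos H_s = −tan(-36.8°) · tan(1.0°) = 0.0131, so H_s = arccos(0.0131) = 89.25°.
Sunset is at 12 + H_s/15 = 12 + 5.950 = 17.950 h local solar time.

17.95 h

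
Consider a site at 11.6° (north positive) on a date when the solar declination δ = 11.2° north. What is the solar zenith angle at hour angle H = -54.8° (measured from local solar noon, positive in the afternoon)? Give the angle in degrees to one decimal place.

With φ = 11.6°, δ = 11.2°, H = -54.80°: sin φ sin δ = 0.0391, cos φ cos δ cos H = 0.5539, so cos θ_z = 0.5930.
θ_z = arccos(0.5930) = 53.63°.

53.6°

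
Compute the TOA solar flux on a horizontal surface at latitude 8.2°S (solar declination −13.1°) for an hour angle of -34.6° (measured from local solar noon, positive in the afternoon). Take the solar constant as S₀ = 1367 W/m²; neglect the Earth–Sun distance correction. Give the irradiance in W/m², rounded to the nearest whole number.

cos θ_z = sin φ sin δ + cos φ cos δ cos H = (-0.1426)(-0.2267) + (0.9898)(0.9740)(0.8231) = 0.8258.
Top-of-atmosphere irradiance = S₀ cos θ_z = 1367 × 0.8258 = 1128.87 W/m².

1129 W/m²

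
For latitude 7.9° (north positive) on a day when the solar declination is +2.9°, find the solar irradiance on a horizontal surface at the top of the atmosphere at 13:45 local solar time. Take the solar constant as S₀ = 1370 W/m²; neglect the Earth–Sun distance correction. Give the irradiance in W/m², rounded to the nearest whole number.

Hour angle H = 15° × (13.75 − 12) = 26.25°.
With φ = 7.9°, δ = 2.9°, H = 26.25°: sin φ sin δ = 0.0070, cos φ cos δ cos H = 0.8872, so cos θ_z = 0.8942.
Top-of-atmosphere irradiance = S₀ cos θ_z = 1370 × 0.8942 = 1225.05 W/m².

1225 W/m²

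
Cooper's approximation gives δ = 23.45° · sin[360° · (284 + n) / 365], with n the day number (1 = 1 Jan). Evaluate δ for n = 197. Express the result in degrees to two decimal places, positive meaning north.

360 × (284 + 197) / 365 = 474.411°; sin(474.411°) = 0.9106.
δ = 23.45 × 0.9106 = 21.354° ≈ +21.35°.

+21.35°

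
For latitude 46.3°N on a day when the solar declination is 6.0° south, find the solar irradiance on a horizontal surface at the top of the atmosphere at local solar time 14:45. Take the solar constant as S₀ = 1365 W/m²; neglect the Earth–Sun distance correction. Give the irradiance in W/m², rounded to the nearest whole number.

602 W/m²

Hour angle H = 15° × (14.75 − 12) = 41.25°.
cos θ_z = sin(46.3°) sin(-6.0°) + cos(46.3°) cos(-6.0°) cos(41.25°) = -0.0756 + 0.5166 = 0.4410.
Top-of-atmosphere irradiance = S₀ cos θ_z = 1365 × 0.4410 = 601.97 W/m².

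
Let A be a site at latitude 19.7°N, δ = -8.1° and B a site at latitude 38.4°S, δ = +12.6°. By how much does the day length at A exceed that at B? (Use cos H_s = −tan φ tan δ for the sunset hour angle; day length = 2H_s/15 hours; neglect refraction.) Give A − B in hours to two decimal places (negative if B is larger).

A: H_s = arccos(−tan 19.7° · tan -8.1°) = 87.08°, so 2H_s/15 = 11.6107 h.
B: H_s = arccos(−tan -38.4° · tan 12.6°) = 79.80°, so 2H_s/15 = 10.6400 h.
A − B = 11.6107 − 10.6400 = 0.9707 h.

+0.97 h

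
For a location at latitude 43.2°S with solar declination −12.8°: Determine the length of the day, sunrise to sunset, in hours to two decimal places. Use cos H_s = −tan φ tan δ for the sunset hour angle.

−tan φ tan δ = −(-0.9391)(-0.2272) = -0.2134; H_s = arccos(-0.2134) = 102.32°.
Day length = 2 H_s / 15° h⁻¹ = 204.64° / 15 = 13.643 h.

13.64 hours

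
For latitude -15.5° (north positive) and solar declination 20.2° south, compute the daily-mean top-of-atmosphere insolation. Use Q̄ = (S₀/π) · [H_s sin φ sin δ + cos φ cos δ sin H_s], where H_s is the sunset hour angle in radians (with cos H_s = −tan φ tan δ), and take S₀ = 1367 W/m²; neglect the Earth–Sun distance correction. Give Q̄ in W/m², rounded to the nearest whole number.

459 W/m²

cos H_s = −tan(-15.5°) · tan(-20.2°) = -0.1020, so H_s = arccos(-0.1020) = 95.85°. In radians, H_s = 1.6729.
H_s sin φ sin δ = 1.6729 × -0.2672 × -0.3453 = 0.1543.
cos φ cos δ sin H_s = 0.9636 × 0.9385 × 0.9948 = 0.8996.
Q̄ = (1367/π) × (0.1543 + 0.8996) = 435.13 × 1.0539 = 458.58 W/m².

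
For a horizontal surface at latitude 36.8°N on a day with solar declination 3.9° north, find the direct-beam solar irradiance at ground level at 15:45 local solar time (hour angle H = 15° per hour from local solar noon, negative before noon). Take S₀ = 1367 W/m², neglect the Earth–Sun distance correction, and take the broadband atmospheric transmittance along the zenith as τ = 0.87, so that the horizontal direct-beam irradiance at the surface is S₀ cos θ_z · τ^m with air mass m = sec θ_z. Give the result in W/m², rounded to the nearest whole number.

497 W/m²

Hour angle H = 15° × (15.75 − 12) = 56.25°.
cos θ_z = sin φ sin δ + cos φ cos δ cos H = (0.5990)(0.0680) + (0.8007)(0.9977)(0.5556) = 0.4846.
Air mass m = 1/cos θ_z = 1/0.4846 = 2.064; τ^m = 0.87^2.064 = 0.7502.
Surface direct beam = 1367 × 0.4846 × 0.7502 = 496.97 W/m².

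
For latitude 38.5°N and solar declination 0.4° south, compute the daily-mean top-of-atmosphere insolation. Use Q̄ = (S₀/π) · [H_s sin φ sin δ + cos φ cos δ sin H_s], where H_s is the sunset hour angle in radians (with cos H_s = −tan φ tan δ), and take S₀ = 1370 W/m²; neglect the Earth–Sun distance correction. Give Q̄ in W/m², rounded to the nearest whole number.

338 W/m²

The sunset hour angle satisfies cos H_s = −tan φ tan δ = 0.0056, giving H_s = 89.68°. In radians, H_s = 1.5652.
H_s sin φ sin δ = 1.5652 × 0.6225 × -0.0070 = -0.0068.
cos φ cos δ sin H_s = 0.7826 × 1.0000 × 1.0000 = 0.7826.
Q̄ = (1370/π) × (-0.0068 + 0.7826) = 436.08 × 0.7758 = 338.31 W/m².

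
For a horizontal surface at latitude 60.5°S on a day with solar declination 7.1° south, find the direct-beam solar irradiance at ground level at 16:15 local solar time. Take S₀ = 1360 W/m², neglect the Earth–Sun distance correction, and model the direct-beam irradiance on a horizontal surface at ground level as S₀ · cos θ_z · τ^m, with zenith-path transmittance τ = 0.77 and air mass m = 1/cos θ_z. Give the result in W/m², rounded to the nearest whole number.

Hour angle H = 15° × (16.25 − 12) = 63.75°.
cos θ_z = sin(-60.5°) sin(-7.1°) + cos(-60.5°) cos(-7.1°) cos(63.75°) = 0.1076 + 0.2161 = 0.3237.
Air mass m = 1/cos θ_z = 1/0.3237 = 3.089; τ^m = 0.77^3.089 = 0.4460.
Surface direct beam = 1360 × 0.3237 × 0.4460 = 196.34 W/m².

196 W/m²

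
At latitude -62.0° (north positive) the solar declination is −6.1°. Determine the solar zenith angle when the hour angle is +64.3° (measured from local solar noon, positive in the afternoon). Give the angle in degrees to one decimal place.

72.8°

With φ = -62.0°, δ = -6.1°, H = 64.30°: sin φ sin δ = 0.0938, cos φ cos δ cos H = 0.2024, so cos θ_z = 0.2962.
θ_z = arccos(0.2962) = 72.77°.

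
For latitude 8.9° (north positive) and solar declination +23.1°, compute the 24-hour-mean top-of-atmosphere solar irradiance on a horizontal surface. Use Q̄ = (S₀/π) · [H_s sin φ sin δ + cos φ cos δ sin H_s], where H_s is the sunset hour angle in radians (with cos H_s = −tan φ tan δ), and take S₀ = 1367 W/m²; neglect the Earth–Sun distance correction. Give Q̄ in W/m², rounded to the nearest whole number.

−tan φ tan δ = −(0.1566)(0.4265) = -0.0668; H_s = arccos(-0.0668) = 93.83°. In radians, H_s = 1.6376.
H_s sin φ sin δ = 1.6376 × 0.1547 × 0.3923 = 0.0994.
cos φ cos δ sin H_s = 0.9880 × 0.9198 × 0.9978 = 0.9068.
Q̄ = (1367/π) × (0.0994 + 0.9068) = 435.13 × 1.0062 = 437.83 W/m².

438 W/m²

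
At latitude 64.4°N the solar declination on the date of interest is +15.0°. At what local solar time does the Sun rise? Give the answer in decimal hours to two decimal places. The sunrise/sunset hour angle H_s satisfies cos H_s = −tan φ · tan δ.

3.73 h

−tan φ tan δ = −(2.0872)(0.2679) = -0.5592; H_s = arccos(-0.5592) = 124.00°.
Sunrise is at 12 − H_s/15 = 12 − 8.267 = 3.733 h local solar time.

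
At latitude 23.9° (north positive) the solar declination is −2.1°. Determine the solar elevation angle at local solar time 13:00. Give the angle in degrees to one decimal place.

60.2°

Hour angle H = 15° × (13 − 12) = 15.00°.
cos θ_z = sin φ sin δ + cos φ cos δ cos H = (0.4051)(-0.0366) + (0.9143)(0.9993)(0.9659) = 0.8677.
θ_z = arccos(0.8677) = 29.81°, so the elevation is 90° − 29.81° = 60.19°.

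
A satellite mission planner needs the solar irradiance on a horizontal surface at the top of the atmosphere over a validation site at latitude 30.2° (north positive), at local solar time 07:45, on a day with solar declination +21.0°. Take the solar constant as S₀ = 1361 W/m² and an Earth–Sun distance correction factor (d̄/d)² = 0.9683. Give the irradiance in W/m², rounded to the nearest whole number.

708 W/m²

Hour angle H = 15° × (7.75 − 12) = -63.75°.
With φ = 30.2°, δ = 21.0°, H = -63.75°: sin φ sin δ = 0.1803, cos φ cos δ cos H = 0.3569, so cos θ_z = 0.5372.
Top-of-atmosphere irradiance = S₀ (d̄/d)² cos θ_z = 1361 × 0.9683 × 0.5372 = 707.95 W/m².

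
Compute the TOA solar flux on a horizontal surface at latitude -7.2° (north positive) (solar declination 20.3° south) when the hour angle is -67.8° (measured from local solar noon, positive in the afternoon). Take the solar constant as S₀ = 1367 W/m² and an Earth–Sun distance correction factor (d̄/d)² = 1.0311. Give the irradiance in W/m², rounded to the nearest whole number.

557 W/m²

cos θ_z = sin(-7.2°) sin(-20.3°) + cos(-7.2°) cos(-20.3°) cos(-67.80°) = 0.0435 + 0.3516 = 0.3951.
Top-of-atmosphere irradiance = S₀ (d̄/d)² cos θ_z = 1367 × 1.0311 × 0.3951 = 556.90 W/m².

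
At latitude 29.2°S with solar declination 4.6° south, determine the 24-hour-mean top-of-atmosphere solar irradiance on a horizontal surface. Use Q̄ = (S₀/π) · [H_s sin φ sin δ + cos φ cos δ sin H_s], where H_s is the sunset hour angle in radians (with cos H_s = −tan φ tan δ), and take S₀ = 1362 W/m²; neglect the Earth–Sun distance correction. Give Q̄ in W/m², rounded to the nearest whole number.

cos H_s = −tan(-29.2°) · tan(-4.6°) = -0.0450, so H_s = arccos(-0.0450) = 92.58°. In radians, H_s = 1.6158.
H_s sin φ sin δ = 1.6158 × -0.4879 × -0.0802 = 0.0632.
cos φ cos δ sin H_s = 0.8729 × 0.9968 × 0.9990 = 0.8692.
Q̄ = (1362/π) × (0.0632 + 0.8692) = 433.54 × 0.9324 = 404.23 W/m².

404 W/m²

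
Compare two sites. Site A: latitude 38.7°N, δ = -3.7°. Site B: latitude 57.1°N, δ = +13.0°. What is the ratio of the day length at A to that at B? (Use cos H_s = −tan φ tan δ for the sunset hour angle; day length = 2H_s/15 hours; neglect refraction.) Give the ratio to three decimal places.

A: H_s = arccos(−tan 38.7° · tan -3.7°) = 87.03°, so 2H_s/15 = 11.6040 h.
B: H_s = arccos(−tan 57.1° · tan 13.0°) = 110.91°, so 2H_s/15 = 14.7880 h.
Ratio A/B = 11.6040 / 14.7880 = 0.7847.

0.785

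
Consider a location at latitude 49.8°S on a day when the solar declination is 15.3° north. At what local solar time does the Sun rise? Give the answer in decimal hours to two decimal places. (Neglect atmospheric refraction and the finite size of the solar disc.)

cos H_s = −tan(-49.8°) · tan(15.3°) = 0.3237, so H_s = arccos(0.3237) = 71.11°.
Sunrise is at 12 − H_s/15 = 12 − 4.741 = 7.259 h local solar time.

7.26 h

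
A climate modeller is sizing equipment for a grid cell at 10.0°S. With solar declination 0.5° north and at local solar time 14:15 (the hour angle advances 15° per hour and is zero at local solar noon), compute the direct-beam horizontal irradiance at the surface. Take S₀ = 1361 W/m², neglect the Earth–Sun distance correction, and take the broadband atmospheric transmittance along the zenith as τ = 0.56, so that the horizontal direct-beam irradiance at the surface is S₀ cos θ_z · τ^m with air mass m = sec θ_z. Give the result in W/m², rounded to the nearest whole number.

Hour angle H = 15° × (14.25 − 12) = 33.75°.
cos θ_z = sin(-10.0°) sin(0.5°) + cos(-10.0°) cos(0.5°) cos(33.75°) = -0.0015 + 0.8188 = 0.8173.
Air mass m = 1/cos θ_z = 1/0.8173 = 1.224; τ^m = 0.56^1.224 = 0.4918.
Surface direct beam = 1361 × 0.8173 × 0.4918 = 547.05 W/m².

547 W/m²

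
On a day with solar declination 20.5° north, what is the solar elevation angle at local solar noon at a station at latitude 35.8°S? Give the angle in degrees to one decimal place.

At local solar noon the hour angle is zero, so the elevation is 90° − |φ − δ| = 90° − |-35.8° − (20.5°)| = 90° − 56.3° = 33.7°.

33.7°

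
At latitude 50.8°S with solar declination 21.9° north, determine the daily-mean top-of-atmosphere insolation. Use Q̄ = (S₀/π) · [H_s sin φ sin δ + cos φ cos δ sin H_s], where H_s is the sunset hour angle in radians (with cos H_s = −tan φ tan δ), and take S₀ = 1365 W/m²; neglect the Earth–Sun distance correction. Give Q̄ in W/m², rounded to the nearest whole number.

The sunset hour angle satisfies cos H_s = −tan φ tan δ = 0.4929, giving H_s = 60.47°. In radians, H_s = 1.0554.
H_s sin φ sin δ = 1.0554 × -0.7749 × 0.3730 = -0.3051.
cos φ cos δ sin H_s = 0.6320 × 0.9278 × 0.8701 = 0.5102.
Q̄ = (1365/π) × (-0.3051 + 0.5102) = 434.49 × 0.2051 = 89.11 W/m².

89 W/m²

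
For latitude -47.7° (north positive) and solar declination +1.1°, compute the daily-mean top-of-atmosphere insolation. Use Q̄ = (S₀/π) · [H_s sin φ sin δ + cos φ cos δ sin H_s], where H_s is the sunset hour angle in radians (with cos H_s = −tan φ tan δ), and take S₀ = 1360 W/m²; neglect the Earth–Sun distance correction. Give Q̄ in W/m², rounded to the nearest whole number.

−tan φ tan δ = −(-1.0990)(0.0192) = 0.0211; H_s = arccos(0.0211) = 88.79°. In radians, H_s = 1.5497.
H_s sin φ sin δ = 1.5497 × -0.7396 × 0.0192 = -0.0220.
cos φ cos δ sin H_s = 0.6730 × 0.9998 × 0.9998 = 0.6727.
Q̄ = (1360/π) × (-0.0220 + 0.6727) = 432.90 × 0.6507 = 281.69 W/m².

282 W/m²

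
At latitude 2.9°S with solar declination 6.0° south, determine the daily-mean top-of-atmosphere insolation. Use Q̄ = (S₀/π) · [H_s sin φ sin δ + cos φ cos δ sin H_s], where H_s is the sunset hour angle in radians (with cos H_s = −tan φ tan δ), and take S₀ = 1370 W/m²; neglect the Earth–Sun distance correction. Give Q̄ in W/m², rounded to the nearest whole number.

437 W/m²

cos H_s = −tan(-2.9°) · tan(-6.0°) = -0.0053, so H_s = arccos(-0.0053) = 90.30°. In radians, H_s = 1.5760.
H_s sin φ sin δ = 1.5760 × -0.0506 × -0.1045 = 0.0083.
cos φ cos δ sin H_s = 0.9987 × 0.9945 × 1.0000 = 0.9932.
Q̄ = (1370/π) × (0.0083 + 0.9932) = 436.08 × 1.0015 = 436.73 W/m².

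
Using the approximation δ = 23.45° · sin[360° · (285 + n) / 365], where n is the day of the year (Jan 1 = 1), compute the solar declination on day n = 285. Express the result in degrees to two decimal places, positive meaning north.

-8.86°

360 × (285 + 285) / 365 = 562.192°; sin(562.192°) = -0.3777.
δ = 23.45 × -0.3777 = -8.857° ≈ -8.86°.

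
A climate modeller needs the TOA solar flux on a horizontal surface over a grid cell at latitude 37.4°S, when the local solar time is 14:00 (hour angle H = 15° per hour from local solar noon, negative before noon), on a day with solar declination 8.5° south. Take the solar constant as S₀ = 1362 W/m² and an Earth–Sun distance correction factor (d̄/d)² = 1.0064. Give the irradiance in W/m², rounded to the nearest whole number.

Hour angle H = 15° × (14 − 12) = 30.00°.
With φ = -37.4°, δ = -8.5°, H = 30.00°: sin φ sin δ = 0.0898, cos φ cos δ cos H = 0.6804, so cos θ_z = 0.7702.
Top-of-atmosphere irradiance = S₀ (d̄/d)² cos θ_z = 1362 × 1.0064 × 0.7702 = 1055.73 W/m².

1056 W/m²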